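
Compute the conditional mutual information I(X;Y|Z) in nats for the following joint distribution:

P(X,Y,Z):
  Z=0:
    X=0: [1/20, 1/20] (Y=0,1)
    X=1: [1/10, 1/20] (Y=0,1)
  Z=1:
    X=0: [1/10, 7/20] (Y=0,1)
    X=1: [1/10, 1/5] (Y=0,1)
0.0091 nats

Conditional mutual information: I(X;Y|Z) = H(X|Z) + H(Y|Z) - H(X,Y|Z)

H(Z) = 0.5623
H(X,Z) = 1.2353 → H(X|Z) = 0.6730
H(Y,Z) = 1.1655 → H(Y|Z) = 0.6032
H(X,Y,Z) = 1.8295 → H(X,Y|Z) = 1.2671

I(X;Y|Z) = 0.6730 + 0.6032 - 1.2671 = 0.0091 nats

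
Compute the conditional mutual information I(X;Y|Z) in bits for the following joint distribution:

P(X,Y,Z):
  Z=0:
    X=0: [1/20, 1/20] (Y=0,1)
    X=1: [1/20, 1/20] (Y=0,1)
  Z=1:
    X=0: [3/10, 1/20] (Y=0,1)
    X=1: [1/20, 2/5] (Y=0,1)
0.3574 bits

Conditional mutual information: I(X;Y|Z) = H(X|Z) + H(Y|Z) - H(X,Y|Z)

H(Z) = 0.7219
H(X,Z) = 1.7129 → H(X|Z) = 0.9910
H(Y,Z) = 1.7129 → H(Y|Z) = 0.9910
H(X,Y,Z) = 2.3464 → H(X,Y|Z) = 1.6245

I(X;Y|Z) = 0.9910 + 0.9910 - 1.6245 = 0.3574 bits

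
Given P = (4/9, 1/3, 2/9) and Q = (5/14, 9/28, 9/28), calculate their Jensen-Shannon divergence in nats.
0.0070 nats

Jensen-Shannon divergence is:
JSD(P||Q) = 0.5 × D_KL(P||M) + 0.5 × D_KL(Q||M)
where M = 0.5 × (P + Q) is the mixture distribution.

M = 0.5 × (4/9, 1/3, 2/9) + 0.5 × (5/14, 9/28, 9/28) = (0.400794, 0.327381, 0.271825)

D_KL(P||M) = 0.0072 nats
D_KL(Q||M) = 0.0068 nats

JSD(P||Q) = 0.5 × 0.0072 + 0.5 × 0.0068 = 0.0070 nats

Unlike KL divergence, JSD is symmetric and bounded: 0 ≤ JSD ≤ log(2).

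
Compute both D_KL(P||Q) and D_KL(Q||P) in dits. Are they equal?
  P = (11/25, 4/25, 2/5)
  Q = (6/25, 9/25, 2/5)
D_KL(P||Q) = 0.0595, D_KL(Q||P) = 0.0636

KL divergence is not symmetric: D_KL(P||Q) ≠ D_KL(Q||P) in general.

D_KL(P||Q) = 0.0595 dits
D_KL(Q||P) = 0.0636 dits

No, they are not equal!

This asymmetry is why KL divergence is not a true distance metric.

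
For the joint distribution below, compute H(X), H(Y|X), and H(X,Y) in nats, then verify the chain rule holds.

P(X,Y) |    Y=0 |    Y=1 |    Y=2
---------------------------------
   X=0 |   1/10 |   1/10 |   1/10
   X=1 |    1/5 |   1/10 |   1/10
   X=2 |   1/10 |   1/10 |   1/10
H(X,Y) = 2.1640, H(X) = 1.0889, H(Y|X) = 1.0751 (all in nats)

Chain rule: H(X,Y) = H(X) + H(Y|X)

Left side — joint entropy directly:
H(X,Y) = -Σ p(x,y) log p(x,y) = 2.1640 nats

Right side — compute H(Y|X) from the conditional distributions:
P(X) = (3/10, 2/5, 3/10), so H(X) = 1.0889 nats
H(Y|X) = Σ_x P(X=x) · H(Y|X=x):
  P(Y|X=0) = (1/3, 1/3, 1/3), H(Y|X=0) = 1.0986, weight P(X=0) = 3/10
  P(Y|X=1) = (1/2, 1/4, 1/4), H(Y|X=1) = 1.0397, weight P(X=1) = 2/5
  P(Y|X=2) = (1/3, 1/3, 1/3), H(Y|X=2) = 1.0986, weight P(X=2) = 3/10
H(Y|X) = 1.0751 nats

H(X) + H(Y|X) = 1.0889 + 1.0751 = 2.1640 nats

Both sides equal 2.1640 nats. ✓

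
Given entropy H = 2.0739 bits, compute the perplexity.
4.2102

Perplexity is 2^H (or exp(H) for natural log).

H = 2.0739 bits
Perplexity = 2^2.0739 = 4.2102

Interpretation: The model's uncertainty is equivalent to choosing uniformly among 4.2 options.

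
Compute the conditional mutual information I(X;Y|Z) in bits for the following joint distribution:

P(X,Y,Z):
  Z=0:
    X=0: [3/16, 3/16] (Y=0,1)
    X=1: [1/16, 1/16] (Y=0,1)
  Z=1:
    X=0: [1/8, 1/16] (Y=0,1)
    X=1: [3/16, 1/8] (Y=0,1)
0.0016 bits

Conditional mutual information: I(X;Y|Z) = H(X|Z) + H(Y|Z) - H(X,Y|Z)

H(Z) = 1.0000
H(X,Z) = 1.8829 → H(X|Z) = 0.8829
H(Y,Z) = 1.9772 → H(Y|Z) = 0.9772
H(X,Y,Z) = 2.8585 → H(X,Y|Z) = 1.8585

I(X;Y|Z) = 0.8829 + 0.9772 - 1.8585 = 0.0016 bits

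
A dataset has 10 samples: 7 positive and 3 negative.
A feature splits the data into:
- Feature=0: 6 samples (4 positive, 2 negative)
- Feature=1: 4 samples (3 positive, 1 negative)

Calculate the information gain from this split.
0.0058 bits

Information Gain = H(Y) - H(Y|Feature)

Before split:
P(positive) = 7/10 = 0.7000
H(Y) = 0.8813 bits

After split:
Feature=0: H = 0.9183 bits (weight = 6/10)
Feature=1: H = 0.8113 bits (weight = 4/10)
H(Y|Feature) = (6/10)×0.9183 + (4/10)×0.8113 = 0.8755 bits

Information Gain = 0.8813 - 0.8755 = 0.0058 bits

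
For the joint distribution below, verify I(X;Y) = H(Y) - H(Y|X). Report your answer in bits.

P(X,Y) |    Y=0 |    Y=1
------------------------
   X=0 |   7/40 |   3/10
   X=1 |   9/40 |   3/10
I(X;Y) = 0.0027 bits

Mutual information has multiple equivalent forms:
- I(X;Y) = H(X) - H(X|Y)
- I(X;Y) = H(Y) - H(Y|X)
- I(X;Y) = H(X) + H(Y) - H(X,Y)

Computing all quantities:
H(X) = 0.9982, H(Y) = 0.9710, H(X,Y) = 1.9664
H(X|Y) = 0.9955, H(Y|X) = 0.9682

Verification:
H(X) - H(X|Y) = 0.9982 - 0.9955 = 0.0027
H(Y) - H(Y|X) = 0.9710 - 0.9682 = 0.0027
H(X) + H(Y) - H(X,Y) = 0.9982 + 0.9710 - 1.9664 = 0.0027

All forms give I(X;Y) = 0.0027 bits. ✓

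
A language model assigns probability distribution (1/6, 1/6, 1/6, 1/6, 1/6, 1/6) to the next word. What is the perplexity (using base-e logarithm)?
6.0000

Perplexity is e^H (or exp(H) for natural log).

First, H = -Σ p log p = 1.7918 nats
Perplexity = e^1.7918 = 6.0000

Interpretation: The model's uncertainty is equivalent to choosing uniformly among 6.0 options.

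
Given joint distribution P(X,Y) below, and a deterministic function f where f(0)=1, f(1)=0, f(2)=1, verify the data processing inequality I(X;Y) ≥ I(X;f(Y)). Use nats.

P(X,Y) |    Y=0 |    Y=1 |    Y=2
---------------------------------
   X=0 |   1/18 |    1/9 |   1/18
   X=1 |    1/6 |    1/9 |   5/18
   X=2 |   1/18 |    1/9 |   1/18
I(X;Y) = 0.0552, I(X;f(Y)) = 0.0504, inequality holds: 0.0552 ≥ 0.0504

Data Processing Inequality: For any Markov chain X → Y → Z, we have I(X;Y) ≥ I(X;Z).

Here Z = f(Y) is a deterministic function of Y, forming X → Y → Z.

Original I(X;Y) = 0.0552 nats

After applying f:
P(X,Z) where Z=f(Y):
- P(X,Z=0) = P(X,Y=1)
- P(X,Z=1) = P(X,Y=0) + P(X,Y=2)

I(X;Z) = I(X;f(Y)) = 0.0504 nats

Verification: 0.0552 ≥ 0.0504 ✓

Information cannot be created by processing; the function f can only lose information about X.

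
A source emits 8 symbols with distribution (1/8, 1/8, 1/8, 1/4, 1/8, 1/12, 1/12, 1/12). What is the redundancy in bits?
0.1038 bits

Redundancy measures how far a source is from maximum entropy:
R = H_max - H(X)

Maximum entropy for 8 symbols: H_max = log_2(8) = 3.0000 bits
Actual entropy: H(X) = 2.8962 bits
Redundancy: R = 3.0000 - 2.8962 = 0.1038 bits

This redundancy represents potential for compression: the source could be compressed by 0.1038 bits per symbol.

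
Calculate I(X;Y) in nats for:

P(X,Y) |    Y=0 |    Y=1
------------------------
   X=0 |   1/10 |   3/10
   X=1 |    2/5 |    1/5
0.0863 nats

Mutual information: I(X;Y) = H(X) + H(Y) - H(X,Y)

Marginals:
P(X) = (2/5, 3/5), H(X) = 0.6730 nats
P(Y) = (1/2, 1/2), H(Y) = 0.6931 nats

Joint entropy: H(X,Y) = 1.2799 nats

I(X;Y) = 0.6730 + 0.6931 - 1.2799 = 0.0863 nats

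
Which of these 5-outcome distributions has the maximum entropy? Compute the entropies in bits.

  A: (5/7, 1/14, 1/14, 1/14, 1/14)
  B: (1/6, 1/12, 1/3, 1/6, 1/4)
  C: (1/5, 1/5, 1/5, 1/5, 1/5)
C

For a discrete distribution over n outcomes, entropy is maximized by the uniform distribution.

Computing entropies:
H(A) = 1.4345 bits
H(B) = 2.1887 bits
H(C) = 2.3219 bits

The uniform distribution (where all probabilities equal 1/5) achieves the maximum entropy of log_2(5) = 2.3219 bits.

Distribution C has the highest entropy.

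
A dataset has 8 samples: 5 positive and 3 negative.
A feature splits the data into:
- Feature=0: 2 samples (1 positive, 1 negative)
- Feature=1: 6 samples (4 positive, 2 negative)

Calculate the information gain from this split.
0.0157 bits

Information Gain = H(Y) - H(Y|Feature)

Before split:
P(positive) = 5/8 = 0.6250
H(Y) = 0.9544 bits

After split:
Feature=0: H = 1.0000 bits (weight = 2/8)
Feature=1: H = 0.9183 bits (weight = 6/8)
H(Y|Feature) = (2/8)×1.0000 + (6/8)×0.9183 = 0.9387 bits

Information Gain = 0.9544 - 0.9387 = 0.0157 bits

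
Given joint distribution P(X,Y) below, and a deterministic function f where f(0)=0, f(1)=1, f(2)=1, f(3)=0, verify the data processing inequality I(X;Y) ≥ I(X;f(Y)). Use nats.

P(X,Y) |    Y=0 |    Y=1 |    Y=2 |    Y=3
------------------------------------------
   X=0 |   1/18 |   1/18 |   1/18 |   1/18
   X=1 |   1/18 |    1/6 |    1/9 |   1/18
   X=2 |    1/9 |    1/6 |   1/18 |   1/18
I(X;Y) = 0.0331, I(X;f(Y)) = 0.0160, inequality holds: 0.0331 ≥ 0.0160

Data Processing Inequality: For any Markov chain X → Y → Z, we have I(X;Y) ≥ I(X;Z).

Here Z = f(Y) is a deterministic function of Y, forming X → Y → Z.

Original I(X;Y) = 0.0331 nats

After applying f:
P(X,Z) where Z=f(Y):
- P(X,Z=0) = P(X,Y=0) + P(X,Y=3)
- P(X,Z=1) = P(X,Y=1) + P(X,Y=2)

I(X;Z) = I(X;f(Y)) = 0.0160 nats

Verification: 0.0331 ≥ 0.0160 ✓

Information cannot be created by processing; the function f can only lose information about X.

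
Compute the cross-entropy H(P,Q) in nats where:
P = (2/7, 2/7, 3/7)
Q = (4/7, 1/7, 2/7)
1.2528 nats

Cross-entropy: H(P,Q) = -Σ p(x) log q(x)

Alternatively: H(P,Q) = H(P) + D_KL(P||Q)
H(P) = 1.0790 nats
D_KL(P||Q) = 0.1738 nats

H(P,Q) = 1.0790 + 0.1738 = 1.2528 nats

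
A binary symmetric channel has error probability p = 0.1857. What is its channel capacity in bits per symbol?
0.3076 bits

For a binary symmetric channel (BSC) with error probability p:
Capacity C = 1 - H(p) bits per symbol

where H(p) = -p log₂(p) - (1-p) log₂(1-p) is the binary entropy function.

H(0.1857) = 0.6924 bits
C = 1 - 0.6924 = 0.3076 bits per symbol

This means we can reliably transmit up to 0.3076 bits of information per channel use.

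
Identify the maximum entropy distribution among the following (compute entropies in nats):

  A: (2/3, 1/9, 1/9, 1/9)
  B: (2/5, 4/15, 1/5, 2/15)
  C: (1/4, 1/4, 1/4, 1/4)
C

For a discrete distribution over n outcomes, entropy is maximized by the uniform distribution.

Computing entropies:
H(A) = 1.0027 nats
H(B) = 1.3095 nats
H(C) = 1.3863 nats

The uniform distribution (where all probabilities equal 1/4) achieves the maximum entropy of log_e(4) = 1.3863 nats.

Distribution C has the highest entropy.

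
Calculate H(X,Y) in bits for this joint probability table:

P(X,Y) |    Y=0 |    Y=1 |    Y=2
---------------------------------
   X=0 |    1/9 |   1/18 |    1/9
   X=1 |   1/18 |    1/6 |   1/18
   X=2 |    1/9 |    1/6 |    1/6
3.0441 bits

Joint entropy is H(X,Y) = -Σ_{x,y} p(x,y) log p(x,y).

Summing over all non-zero entries:
H(X,Y) = -[1/9·log_2(1/9) + 1/18·log_2(1/18) + 1/9·log_2(1/9) + 1/18·log_2(1/18) + 1/6·log_2(1/6) + 1/18·log_2(1/18) + 1/9·log_2(1/9) + 1/6·log_2(1/6) + 1/6·log_2(1/6)]
H(X,Y) = 3.0441 bits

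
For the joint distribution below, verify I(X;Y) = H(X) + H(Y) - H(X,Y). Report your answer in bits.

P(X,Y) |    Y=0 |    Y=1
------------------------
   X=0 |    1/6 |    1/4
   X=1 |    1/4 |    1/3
I(X;Y) = 0.0006 bits

Mutual information has multiple equivalent forms:
- I(X;Y) = H(X) - H(X|Y)
- I(X;Y) = H(Y) - H(Y|X)
- I(X;Y) = H(X) + H(Y) - H(X,Y)

Computing all quantities:
H(X) = 0.9799, H(Y) = 0.9799, H(X,Y) = 1.9591
H(X|Y) = 0.9793, H(Y|X) = 0.9793

Verification:
H(X) - H(X|Y) = 0.9799 - 0.9793 = 0.0006
H(Y) - H(Y|X) = 0.9799 - 0.9793 = 0.0006
H(X) + H(Y) - H(X,Y) = 0.9799 + 0.9799 - 1.9591 = 0.0006

All forms give I(X;Y) = 0.0006 bits. ✓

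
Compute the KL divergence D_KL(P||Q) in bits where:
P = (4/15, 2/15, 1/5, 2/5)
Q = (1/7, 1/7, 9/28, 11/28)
0.1004 bits

KL divergence: D_KL(P||Q) = Σ p(x) log(p(x)/q(x))

Computing term by term:
  x=0: 4/15 × log_2[(4/15)/(1/7)] = 4/15 × 0.9005 = 0.2401
  x=1: 2/15 × log_2[(2/15)/(1/7)] = 2/15 × -0.0995 = -0.0133
  x=2: 1/5 × log_2[(1/5)/(9/28)] = 1/5 × -0.6845 = -0.1369
  x=3: 2/5 × log_2[(2/5)/(11/28)] = 2/5 × 0.0260 = 0.0104

D_KL(P||Q) = 0.1004 bits

Note: KL divergence is always non-negative and equals 0 iff P = Q.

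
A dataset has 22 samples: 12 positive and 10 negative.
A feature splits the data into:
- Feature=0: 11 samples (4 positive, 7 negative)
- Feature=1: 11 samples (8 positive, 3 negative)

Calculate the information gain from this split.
0.0985 bits

Information Gain = H(Y) - H(Y|Feature)

Before split:
P(positive) = 12/22 = 0.5455
H(Y) = 0.9940 bits

After split:
Feature=0: H = 0.9457 bits (weight = 11/22)
Feature=1: H = 0.8454 bits (weight = 11/22)
H(Y|Feature) = (11/22)×0.9457 + (11/22)×0.8454 = 0.8955 bits

Information Gain = 0.9940 - 0.8955 = 0.0985 bits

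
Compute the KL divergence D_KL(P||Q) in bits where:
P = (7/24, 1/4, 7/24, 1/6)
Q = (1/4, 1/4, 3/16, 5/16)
0.0996 bits

KL divergence: D_KL(P||Q) = Σ p(x) log(p(x)/q(x))

Computing term by term:
  x=0: 7/24 × log_2[(7/24)/(1/4)] = 7/24 × 0.2224 = 0.0649
  x=1: 1/4 × log_2[(1/4)/(1/4)] = 1/4 × 0.0000 = 0.0000
  x=2: 7/24 × log_2[(7/24)/(3/16)] = 7/24 × 0.6374 = 0.1859
  x=3: 1/6 × log_2[(1/6)/(5/16)] = 1/6 × -0.9069 = -0.1511

D_KL(P||Q) = 0.0996 bits

Note: KL divergence is always non-negative and equals 0 iff P = Q.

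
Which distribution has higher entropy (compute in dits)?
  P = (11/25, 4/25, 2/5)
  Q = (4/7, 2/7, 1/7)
P

Computing entropies in dits:
H(P) = 0.4434
H(Q) = 0.4151

Distribution P has higher entropy.

Intuition: The distribution closer to uniform (more spread out) has higher entropy.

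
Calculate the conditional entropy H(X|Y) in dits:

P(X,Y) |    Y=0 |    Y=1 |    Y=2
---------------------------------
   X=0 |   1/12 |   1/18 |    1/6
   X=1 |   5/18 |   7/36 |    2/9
0.2576 dits

Using the chain rule: H(X|Y) = H(X,Y) - H(Y)

First, compute H(X,Y) = 0.7273 dits

Marginal P(Y) = (13/36, 1/4, 7/18)
H(Y) = 0.4698 dits

H(X|Y) = H(X,Y) - H(Y) = 0.7273 - 0.4698 = 0.2576 dits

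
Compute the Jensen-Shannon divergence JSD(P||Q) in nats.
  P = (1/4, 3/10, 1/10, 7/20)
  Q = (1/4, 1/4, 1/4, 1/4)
0.0219 nats

Jensen-Shannon divergence is:
JSD(P||Q) = 0.5 × D_KL(P||M) + 0.5 × D_KL(Q||M)
where M = 0.5 × (P + Q) is the mixture distribution.

M = 0.5 × (1/4, 3/10, 1/10, 7/20) + 0.5 × (1/4, 1/4, 1/4, 1/4) = (1/4, 11/40, 7/40, 3/10)

D_KL(P||M) = 0.0241 nats
D_KL(Q||M) = 0.0198 nats

JSD(P||Q) = 0.5 × 0.0241 + 0.5 × 0.0198 = 0.0219 nats

Unlike KL divergence, JSD is symmetric and bounded: 0 ≤ JSD ≤ log(2).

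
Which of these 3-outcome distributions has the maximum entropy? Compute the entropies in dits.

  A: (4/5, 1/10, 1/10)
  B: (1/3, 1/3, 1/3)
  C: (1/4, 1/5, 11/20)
B

For a discrete distribution over n outcomes, entropy is maximized by the uniform distribution.

Computing entropies:
H(A) = 0.2775 dits
H(B) = 0.4771 dits
H(C) = 0.4331 dits

The uniform distribution (where all probabilities equal 1/3) achieves the maximum entropy of log_10(3) = 0.4771 dits.

Distribution B has the highest entropy.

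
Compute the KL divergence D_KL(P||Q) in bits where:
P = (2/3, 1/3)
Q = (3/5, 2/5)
0.0137 bits

KL divergence: D_KL(P||Q) = Σ p(x) log(p(x)/q(x))

Computing term by term:
  x=0: 2/3 × log_2[(2/3)/(3/5)] = 2/3 × 0.1520 = 0.1013
  x=1: 1/3 × log_2[(1/3)/(2/5)] = 1/3 × -0.2630 = -0.0877

D_KL(P||Q) = 0.0137 bits

Note: KL divergence is always non-negative and equals 0 iff P = Q.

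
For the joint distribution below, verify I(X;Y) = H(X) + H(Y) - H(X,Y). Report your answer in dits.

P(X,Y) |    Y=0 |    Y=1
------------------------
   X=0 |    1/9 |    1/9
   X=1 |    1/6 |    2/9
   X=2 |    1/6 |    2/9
I(X;Y) = 0.0008 dits

Mutual information has multiple equivalent forms:
- I(X;Y) = H(X) - H(X|Y)
- I(X;Y) = H(Y) - H(Y|X)
- I(X;Y) = H(X) + H(Y) - H(X,Y)

Computing all quantities:
H(X) = 0.4642, H(Y) = 0.2983, H(X,Y) = 0.7618
H(X|Y) = 0.4634, H(Y|X) = 0.2976

Verification:
H(X) - H(X|Y) = 0.4642 - 0.4634 = 0.0008
H(Y) - H(Y|X) = 0.2983 - 0.2976 = 0.0008
H(X) + H(Y) - H(X,Y) = 0.4642 + 0.2983 - 0.7618 = 0.0008

All forms give I(X;Y) = 0.0008 dits. ✓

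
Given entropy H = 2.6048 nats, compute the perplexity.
13.5285

Perplexity is e^H (or exp(H) for natural log).

H = 2.6048 nats
Perplexity = e^2.6048 = 13.5285

Interpretation: The model's uncertainty is equivalent to choosing uniformly among 13.5 options.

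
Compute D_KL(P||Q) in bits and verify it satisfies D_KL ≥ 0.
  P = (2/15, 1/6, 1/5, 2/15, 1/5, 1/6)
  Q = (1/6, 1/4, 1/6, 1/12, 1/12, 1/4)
0.1577 bits

KL divergence satisfies the Gibbs inequality: D_KL(P||Q) ≥ 0 for all distributions P, Q.

D_KL(P||Q) = Σ p(x) log(p(x)/q(x))
Term by term:
  x=0: 2/15 × log_2[(2/15)/(1/6)] = -0.0429
  x=1: 1/6 × log_2[(1/6)/(1/4)] = -0.0975
  x=2: 1/5 × log_2[(1/5)/(1/6)] = 0.0526
  x=3: 2/15 × log_2[(2/15)/(1/12)] = 0.0904
  x=4: 1/5 × log_2[(1/5)/(1/12)] = 0.2526
  x=5: 1/6 × log_2[(1/6)/(1/4)] = -0.0975
D_KL(P||Q) = 0.1577 bits

D_KL(P||Q) = 0.1577 ≥ 0 ✓

This non-negativity is a fundamental property: relative entropy cannot be negative because it measures how different Q is from P.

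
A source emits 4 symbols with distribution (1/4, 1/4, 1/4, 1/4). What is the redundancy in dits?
0.0000 dits

Redundancy measures how far a source is from maximum entropy:
R = H_max - H(X)

Maximum entropy for 4 symbols: H_max = log_10(4) = 0.6021 dits
Actual entropy: H(X) = 0.6021 dits
Redundancy: R = 0.6021 - 0.6021 = 0.0000 dits

This redundancy represents potential for compression: the source could be compressed by 0.0000 dits per symbol.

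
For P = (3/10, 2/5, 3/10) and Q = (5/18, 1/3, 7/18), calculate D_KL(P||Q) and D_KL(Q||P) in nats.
D_KL(P||Q) = 0.0182, D_KL(Q||P) = 0.0188

KL divergence is not symmetric: D_KL(P||Q) ≠ D_KL(Q||P) in general.

D_KL(P||Q) = 0.0182 nats
D_KL(Q||P) = 0.0188 nats

No, they are not equal!

This asymmetry is why KL divergence is not a true distance metric.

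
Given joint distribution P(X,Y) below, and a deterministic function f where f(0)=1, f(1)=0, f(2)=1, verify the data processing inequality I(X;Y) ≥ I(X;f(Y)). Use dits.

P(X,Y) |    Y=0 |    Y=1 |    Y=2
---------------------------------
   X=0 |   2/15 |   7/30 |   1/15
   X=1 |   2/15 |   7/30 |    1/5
I(X;Y) = 0.0113, I(X;f(Y)) = 0.0034, inequality holds: 0.0113 ≥ 0.0034

Data Processing Inequality: For any Markov chain X → Y → Z, we have I(X;Y) ≥ I(X;Z).

Here Z = f(Y) is a deterministic function of Y, forming X → Y → Z.

Original I(X;Y) = 0.0113 dits

After applying f:
P(X,Z) where Z=f(Y):
- P(X,Z=0) = P(X,Y=1)
- P(X,Z=1) = P(X,Y=0) + P(X,Y=2)

I(X;Z) = I(X;f(Y)) = 0.0034 dits

Verification: 0.0113 ≥ 0.0034 ✓

Information cannot be created by processing; the function f can only lose information about X.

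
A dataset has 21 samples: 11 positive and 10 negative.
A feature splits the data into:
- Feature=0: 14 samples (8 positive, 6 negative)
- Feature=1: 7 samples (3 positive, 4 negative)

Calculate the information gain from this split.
0.0131 bits

Information Gain = H(Y) - H(Y|Feature)

Before split:
P(positive) = 11/21 = 0.5238
H(Y) = 0.9984 bits

After split:
Feature=0: H = 0.9852 bits (weight = 14/21)
Feature=1: H = 0.9852 bits (weight = 7/21)
H(Y|Feature) = (14/21)×0.9852 + (7/21)×0.9852 = 0.9852 bits

Information Gain = 0.9984 - 0.9852 = 0.0131 bits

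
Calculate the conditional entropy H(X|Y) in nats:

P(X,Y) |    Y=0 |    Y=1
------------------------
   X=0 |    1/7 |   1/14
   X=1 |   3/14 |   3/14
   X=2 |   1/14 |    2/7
0.9902 nats

Using the chain rule: H(X|Y) = H(X,Y) - H(Y)

First, compute H(X,Y) = 1.6731 nats

Marginal P(Y) = (3/7, 4/7)
H(Y) = 0.6829 nats

H(X|Y) = H(X,Y) - H(Y) = 1.6731 - 0.6829 = 0.9902 nats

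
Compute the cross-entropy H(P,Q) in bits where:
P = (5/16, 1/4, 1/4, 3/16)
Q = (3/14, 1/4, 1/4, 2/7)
2.0334 bits

Cross-entropy: H(P,Q) = -Σ p(x) log q(x)

Alternatively: H(P,Q) = H(P) + D_KL(P||Q)
H(P) = 1.9772 bits
D_KL(P||Q) = 0.0562 bits

H(P,Q) = 1.9772 + 0.0562 = 2.0334 bits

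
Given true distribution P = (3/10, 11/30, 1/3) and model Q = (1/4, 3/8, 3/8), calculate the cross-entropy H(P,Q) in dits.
0.4788 dits

Cross-entropy: H(P,Q) = -Σ p(x) log q(x)

Alternatively: H(P,Q) = H(P) + D_KL(P||Q)
H(P) = 0.4757 dits
D_KL(P||Q) = 0.0031 dits

H(P,Q) = 0.4757 + 0.0031 = 0.4788 dits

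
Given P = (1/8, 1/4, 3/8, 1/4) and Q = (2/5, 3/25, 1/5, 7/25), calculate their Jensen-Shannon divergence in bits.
0.0916 bits

Jensen-Shannon divergence is:
JSD(P||Q) = 0.5 × D_KL(P||M) + 0.5 × D_KL(Q||M)
where M = 0.5 × (P + Q) is the mixture distribution.

M = 0.5 × (1/8, 1/4, 3/8, 1/4) + 0.5 × (2/5, 3/25, 1/5, 7/25) = (0.2625, 0.185, 0.2875, 0.265)

D_KL(P||M) = 0.0975 bits
D_KL(Q||M) = 0.0857 bits

JSD(P||Q) = 0.5 × 0.0975 + 0.5 × 0.0857 = 0.0916 bits

Unlike KL divergence, JSD is symmetric and bounded: 0 ≤ JSD ≤ log(2).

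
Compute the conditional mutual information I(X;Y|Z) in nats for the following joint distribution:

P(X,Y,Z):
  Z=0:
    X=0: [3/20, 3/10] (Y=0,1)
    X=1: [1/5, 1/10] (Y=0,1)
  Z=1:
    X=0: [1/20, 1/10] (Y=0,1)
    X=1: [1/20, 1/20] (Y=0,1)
0.0443 nats

Conditional mutual information: I(X;Y|Z) = H(X|Z) + H(Y|Z) - H(X,Y|Z)

H(Z) = 0.5623
H(X,Z) = 1.2353 → H(X|Z) = 0.6730
H(Y,Z) = 1.2488 → H(Y|Z) = 0.6864
H(X,Y,Z) = 1.8775 → H(X,Y|Z) = 1.3152

I(X;Y|Z) = 0.6730 + 0.6864 - 1.3152 = 0.0443 nats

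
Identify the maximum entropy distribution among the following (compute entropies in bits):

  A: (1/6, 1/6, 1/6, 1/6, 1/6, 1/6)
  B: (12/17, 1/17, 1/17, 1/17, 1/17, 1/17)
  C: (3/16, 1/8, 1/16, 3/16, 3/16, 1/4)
A

For a discrete distribution over n outcomes, entropy is maximized by the uniform distribution.

Computing entropies:
H(A) = 2.5850 bits
H(B) = 1.5569 bits
H(C) = 2.4835 bits

The uniform distribution (where all probabilities equal 1/6) achieves the maximum entropy of log_2(6) = 2.5850 bits.

Distribution A has the highest entropy.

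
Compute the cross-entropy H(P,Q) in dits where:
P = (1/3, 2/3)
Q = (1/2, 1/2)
0.3010 dits

Cross-entropy: H(P,Q) = -Σ p(x) log q(x)

Alternatively: H(P,Q) = H(P) + D_KL(P||Q)
H(P) = 0.2764 dits
D_KL(P||Q) = 0.0246 dits

H(P,Q) = 0.2764 + 0.0246 = 0.3010 dits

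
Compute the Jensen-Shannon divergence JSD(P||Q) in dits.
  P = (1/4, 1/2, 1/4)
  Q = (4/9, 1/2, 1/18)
0.0205 dits

Jensen-Shannon divergence is:
JSD(P||Q) = 0.5 × D_KL(P||M) + 0.5 × D_KL(Q||M)
where M = 0.5 × (P + Q) is the mixture distribution.

M = 0.5 × (1/4, 1/2, 1/4) + 0.5 × (4/9, 1/2, 1/18) = (0.347222, 1/2, 0.152778)

D_KL(P||M) = 0.0178 dits
D_KL(Q||M) = 0.0232 dits

JSD(P||Q) = 0.5 × 0.0178 + 0.5 × 0.0232 = 0.0205 dits

Unlike KL divergence, JSD is symmetric and bounded: 0 ≤ JSD ≤ log(2).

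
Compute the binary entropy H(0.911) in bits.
0.4331 bits

The binary entropy function is:
H(p) = -p log(p) - (1-p) log(1-p)

H(0.911) = -0.911 × log_2(0.911) - 0.089 × log_2(0.089)
H(0.911) = 0.4331 bits

Note: Binary entropy is maximized at p=0.5 (H=1 bit) and minimized at p=0 or p=1 (H=0).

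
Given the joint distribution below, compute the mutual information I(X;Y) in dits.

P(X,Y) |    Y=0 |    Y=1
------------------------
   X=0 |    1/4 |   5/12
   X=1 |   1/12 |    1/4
0.0035 dits

Mutual information: I(X;Y) = H(X) + H(Y) - H(X,Y)

Marginals:
P(X) = (2/3, 1/3), H(X) = 0.2764 dits
P(Y) = (1/3, 2/3), H(Y) = 0.2764 dits

Joint entropy: H(X,Y) = 0.5494 dits

I(X;Y) = 0.2764 + 0.2764 - 0.5494 = 0.0035 dits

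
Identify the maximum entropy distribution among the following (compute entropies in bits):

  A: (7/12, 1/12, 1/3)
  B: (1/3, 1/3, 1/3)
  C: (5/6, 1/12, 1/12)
B

For a discrete distribution over n outcomes, entropy is maximized by the uniform distribution.

Computing entropies:
H(A) = 1.2807 bits
H(B) = 1.5850 bits
H(C) = 0.8167 bits

The uniform distribution (where all probabilities equal 1/3) achieves the maximum entropy of log_2(3) = 1.5850 bits.

Distribution B has the highest entropy.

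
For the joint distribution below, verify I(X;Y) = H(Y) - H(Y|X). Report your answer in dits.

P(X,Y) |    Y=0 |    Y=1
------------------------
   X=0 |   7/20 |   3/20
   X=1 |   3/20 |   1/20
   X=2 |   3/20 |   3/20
I(X;Y) = 0.0094 dits

Mutual information has multiple equivalent forms:
- I(X;Y) = H(X) - H(X|Y)
- I(X;Y) = H(Y) - H(Y|X)
- I(X;Y) = H(X) + H(Y) - H(X,Y)

Computing all quantities:
H(X) = 0.4472, H(Y) = 0.2812, H(X,Y) = 0.7190
H(X|Y) = 0.4378, H(Y|X) = 0.2718

Verification:
H(X) - H(X|Y) = 0.4472 - 0.4378 = 0.0094
H(Y) - H(Y|X) = 0.2812 - 0.2718 = 0.0094
H(X) + H(Y) - H(X,Y) = 0.4472 + 0.2812 - 0.7190 = 0.0094

All forms give I(X;Y) = 0.0094 dits. ✓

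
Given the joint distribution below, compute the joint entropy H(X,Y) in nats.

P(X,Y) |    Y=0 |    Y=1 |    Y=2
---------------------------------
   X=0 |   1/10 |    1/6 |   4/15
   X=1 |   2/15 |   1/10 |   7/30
1.7198 nats

Joint entropy is H(X,Y) = -Σ_{x,y} p(x,y) log p(x,y).

Summing over all non-zero entries:
H(X,Y) = -[1/10·log_e(1/10) + 1/6·log_e(1/6) + 4/15·log_e(4/15) + 2/15·log_e(2/15) + 1/10·log_e(1/10) + 7/30·log_e(7/30)]
H(X,Y) = 1.7198 nats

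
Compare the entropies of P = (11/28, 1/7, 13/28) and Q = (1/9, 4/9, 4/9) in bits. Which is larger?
P

Computing entropies in bits:
H(P) = 1.4445
H(Q) = 1.3921

Distribution P has higher entropy.

Intuition: The distribution closer to uniform (more spread out) has higher entropy.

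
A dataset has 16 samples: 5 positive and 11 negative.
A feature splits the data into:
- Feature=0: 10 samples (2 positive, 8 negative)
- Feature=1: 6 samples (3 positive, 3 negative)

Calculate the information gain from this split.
0.0698 bits

Information Gain = H(Y) - H(Y|Feature)

Before split:
P(positive) = 5/16 = 0.3125
H(Y) = 0.8960 bits

After split:
Feature=0: H = 0.7219 bits (weight = 10/16)
Feature=1: H = 1.0000 bits (weight = 6/16)
H(Y|Feature) = (10/16)×0.7219 + (6/16)×1.0000 = 0.8262 bits

Information Gain = 0.8960 - 0.8262 = 0.0698 bits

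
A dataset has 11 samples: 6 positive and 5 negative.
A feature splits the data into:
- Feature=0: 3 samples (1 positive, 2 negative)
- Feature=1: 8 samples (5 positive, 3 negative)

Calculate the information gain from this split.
0.0495 bits

Information Gain = H(Y) - H(Y|Feature)

Before split:
P(positive) = 6/11 = 0.5455
H(Y) = 0.9940 bits

After split:
Feature=0: H = 0.9183 bits (weight = 3/11)
Feature=1: H = 0.9544 bits (weight = 8/11)
H(Y|Feature) = (3/11)×0.9183 + (8/11)×0.9544 = 0.9446 bits

Information Gain = 0.9940 - 0.9446 = 0.0495 bits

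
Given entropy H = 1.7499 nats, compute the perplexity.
5.7540

Perplexity is e^H (or exp(H) for natural log).

H = 1.7499 nats
Perplexity = e^1.7499 = 5.7540

Interpretation: The model's uncertainty is equivalent to choosing uniformly among 5.8 options.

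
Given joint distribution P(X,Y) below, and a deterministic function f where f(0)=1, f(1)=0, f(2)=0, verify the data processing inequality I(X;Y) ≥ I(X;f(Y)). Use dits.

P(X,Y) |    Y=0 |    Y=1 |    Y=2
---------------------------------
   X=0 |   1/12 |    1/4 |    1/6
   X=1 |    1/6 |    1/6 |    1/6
I(X;Y) = 0.0098, I(X;f(Y)) = 0.0082, inequality holds: 0.0098 ≥ 0.0082

Data Processing Inequality: For any Markov chain X → Y → Z, we have I(X;Y) ≥ I(X;Z).

Here Z = f(Y) is a deterministic function of Y, forming X → Y → Z.

Original I(X;Y) = 0.0098 dits

After applying f:
P(X,Z) where Z=f(Y):
- P(X,Z=0) = P(X,Y=1) + P(X,Y=2)
- P(X,Z=1) = P(X,Y=0)

I(X;Z) = I(X;f(Y)) = 0.0082 dits

Verification: 0.0098 ≥ 0.0082 ✓

Information cannot be created by processing; the function f can only lose information about X.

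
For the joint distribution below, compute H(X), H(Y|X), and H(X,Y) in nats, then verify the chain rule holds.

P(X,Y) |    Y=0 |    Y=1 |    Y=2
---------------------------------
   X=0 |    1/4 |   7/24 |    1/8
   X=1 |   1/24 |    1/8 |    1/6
H(X,Y) = 1.6569, H(X) = 0.6365, H(Y|X) = 1.0203 (all in nats)

Chain rule: H(X,Y) = H(X) + H(Y|X)

Left side — joint entropy directly:
H(X,Y) = -Σ p(x,y) log p(x,y) = 1.6569 nats

Right side — compute H(Y|X) from the conditional distributions:
P(X) = (2/3, 1/3), so H(X) = 0.6365 nats
H(Y|X) = Σ_x P(X=x) · H(Y|X=x):
  P(Y|X=0) = (3/8, 7/16, 3/16), H(Y|X=0) = 1.0434, weight P(X=0) = 2/3
  P(Y|X=1) = (1/8, 3/8, 1/2), H(Y|X=1) = 0.9743, weight P(X=1) = 1/3
H(Y|X) = 1.0203 nats

H(X) + H(Y|X) = 0.6365 + 1.0203 = 1.6569 nats

Both sides equal 1.6569 nats. ✓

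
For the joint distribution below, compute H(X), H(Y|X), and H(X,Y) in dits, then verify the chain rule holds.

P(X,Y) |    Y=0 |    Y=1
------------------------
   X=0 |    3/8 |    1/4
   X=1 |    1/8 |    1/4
H(X,Y) = 0.5737, H(X) = 0.2873, H(Y|X) = 0.2863 (all in dits)

Chain rule: H(X,Y) = H(X) + H(Y|X)

Left side — joint entropy directly:
H(X,Y) = -Σ p(x,y) log p(x,y) = 0.5737 dits

Right side — compute H(Y|X) from the conditional distributions:
P(X) = (5/8, 3/8), so H(X) = 0.2873 dits
H(Y|X) = Σ_x P(X=x) · H(Y|X=x):
  P(Y|X=0) = (3/5, 2/5), H(Y|X=0) = 0.2923, weight P(X=0) = 5/8
  P(Y|X=1) = (1/3, 2/3), H(Y|X=1) = 0.2764, weight P(X=1) = 3/8
H(Y|X) = 0.2863 dits

H(X) + H(Y|X) = 0.2873 + 0.2863 = 0.5737 dits

Both sides equal 0.5737 dits. ✓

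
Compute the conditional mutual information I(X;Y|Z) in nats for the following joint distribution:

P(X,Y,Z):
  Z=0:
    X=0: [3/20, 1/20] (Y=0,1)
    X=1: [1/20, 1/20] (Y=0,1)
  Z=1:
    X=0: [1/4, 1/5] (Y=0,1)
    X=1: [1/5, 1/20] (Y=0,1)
0.0312 nats

Conditional mutual information: I(X;Y|Z) = H(X|Z) + H(Y|Z) - H(X,Y|Z)

H(Z) = 0.6109
H(X,Z) = 1.2580 → H(X|Z) = 0.6472
H(Y,Z) = 1.2580 → H(Y|Z) = 0.6472
H(X,Y,Z) = 1.8741 → H(X,Y|Z) = 1.2632

I(X;Y|Z) = 0.6472 + 0.6472 - 1.2632 = 0.0312 nats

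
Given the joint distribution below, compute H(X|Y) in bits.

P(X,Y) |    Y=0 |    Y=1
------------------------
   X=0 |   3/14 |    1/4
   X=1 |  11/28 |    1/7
0.9402 bits

Using the chain rule: H(X|Y) = H(X,Y) - H(Y)

First, compute H(X,Y) = 1.9068 bits

Marginal P(Y) = (17/28, 11/28)
H(Y) = 0.9666 bits

H(X|Y) = H(X,Y) - H(Y) = 1.9068 - 0.9666 = 0.9402 bits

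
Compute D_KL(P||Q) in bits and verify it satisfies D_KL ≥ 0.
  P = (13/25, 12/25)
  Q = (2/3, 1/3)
0.0661 bits

KL divergence satisfies the Gibbs inequality: D_KL(P||Q) ≥ 0 for all distributions P, Q.

D_KL(P||Q) = Σ p(x) log(p(x)/q(x))
Term by term:
  x=0: 13/25 × log_2[(13/25)/(2/3)] = -0.1864
  x=1: 12/25 × log_2[(12/25)/(1/3)] = 0.2525
D_KL(P||Q) = 0.0661 bits

D_KL(P||Q) = 0.0661 ≥ 0 ✓

This non-negativity is a fundamental property: relative entropy cannot be negative because it measures how different Q is from P.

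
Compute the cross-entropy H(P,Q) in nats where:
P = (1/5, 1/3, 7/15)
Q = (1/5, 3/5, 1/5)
1.2432 nats

Cross-entropy: H(P,Q) = -Σ p(x) log q(x)

Alternatively: H(P,Q) = H(P) + D_KL(P||Q)
H(P) = 1.0438 nats
D_KL(P||Q) = 0.1995 nats

H(P,Q) = 1.0438 + 0.1995 = 1.2432 nats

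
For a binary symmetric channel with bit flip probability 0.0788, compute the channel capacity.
0.6021 bits

For a binary symmetric channel (BSC) with error probability p:
Capacity C = 1 - H(p) bits per symbol

where H(p) = -p log₂(p) - (1-p) log₂(1-p) is the binary entropy function.

H(0.0788) = 0.3979 bits
C = 1 - 0.3979 = 0.6021 bits per symbol

This means we can reliably transmit up to 0.6021 bits of information per channel use.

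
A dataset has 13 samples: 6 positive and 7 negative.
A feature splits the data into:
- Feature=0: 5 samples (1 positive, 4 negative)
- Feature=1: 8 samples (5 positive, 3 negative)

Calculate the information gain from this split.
0.1307 bits

Information Gain = H(Y) - H(Y|Feature)

Before split:
P(positive) = 6/13 = 0.4615
H(Y) = 0.9957 bits

After split:
Feature=0: H = 0.7219 bits (weight = 5/13)
Feature=1: H = 0.9544 bits (weight = 8/13)
H(Y|Feature) = (5/13)×0.7219 + (8/13)×0.9544 = 0.8650 bits

Information Gain = 0.9957 - 0.8650 = 0.1307 bits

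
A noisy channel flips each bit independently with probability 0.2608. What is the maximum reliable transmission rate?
0.1720 bits

For a binary symmetric channel (BSC) with error probability p:
Capacity C = 1 - H(p) bits per symbol

where H(p) = -p log₂(p) - (1-p) log₂(1-p) is the binary entropy function.

H(0.2608) = 0.8280 bits
C = 1 - 0.8280 = 0.1720 bits per symbol

This means we can reliably transmit up to 0.1720 bits of information per channel use.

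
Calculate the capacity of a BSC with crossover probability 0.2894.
0.1321 bits

For a binary symmetric channel (BSC) with error probability p:
Capacity C = 1 - H(p) bits per symbol

where H(p) = -p log₂(p) - (1-p) log₂(1-p) is the binary entropy function.

H(0.2894) = 0.8679 bits
C = 1 - 0.8679 = 0.1321 bits per symbol

This means we can reliably transmit up to 0.1321 bits of information per channel use.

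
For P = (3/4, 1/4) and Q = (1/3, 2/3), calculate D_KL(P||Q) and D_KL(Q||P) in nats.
D_KL(P||Q) = 0.3630, D_KL(Q||P) = 0.3836

KL divergence is not symmetric: D_KL(P||Q) ≠ D_KL(Q||P) in general.

D_KL(P||Q) = 0.3630 nats
D_KL(Q||P) = 0.3836 nats

No, they are not equal!

This asymmetry is why KL divergence is not a true distance metric.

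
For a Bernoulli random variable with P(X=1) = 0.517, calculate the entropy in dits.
0.3008 dits

The binary entropy function is:
H(p) = -p log(p) - (1-p) log(1-p)

H(0.517) = -0.517 × log_10(0.517) - 0.483 × log_10(0.483)
H(0.517) = 0.3008 dits

Note: Binary entropy is maximized at p=0.5 (H=1 bit) and minimized at p=0 or p=1 (H=0).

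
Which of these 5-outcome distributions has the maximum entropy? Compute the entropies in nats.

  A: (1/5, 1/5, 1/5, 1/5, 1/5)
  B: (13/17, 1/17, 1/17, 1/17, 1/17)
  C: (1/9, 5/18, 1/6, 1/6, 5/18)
A

For a discrete distribution over n outcomes, entropy is maximized by the uniform distribution.

Computing entropies:
H(A) = 1.6094 nats
H(B) = 0.8718 nats
H(C) = 1.5530 nats

The uniform distribution (where all probabilities equal 1/5) achieves the maximum entropy of log_e(5) = 1.6094 nats.

Distribution A has the highest entropy.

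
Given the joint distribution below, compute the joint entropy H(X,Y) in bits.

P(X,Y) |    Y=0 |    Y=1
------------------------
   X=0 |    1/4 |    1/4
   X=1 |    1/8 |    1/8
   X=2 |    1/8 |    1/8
2.5000 bits

Joint entropy is H(X,Y) = -Σ_{x,y} p(x,y) log p(x,y).

Summing over all non-zero entries:
H(X,Y) = -[1/4·log_2(1/4) + 1/4·log_2(1/4) + 1/8·log_2(1/8) + 1/8·log_2(1/8) + 1/8·log_2(1/8) + 1/8·log_2(1/8)]
H(X,Y) = 2.5000 bits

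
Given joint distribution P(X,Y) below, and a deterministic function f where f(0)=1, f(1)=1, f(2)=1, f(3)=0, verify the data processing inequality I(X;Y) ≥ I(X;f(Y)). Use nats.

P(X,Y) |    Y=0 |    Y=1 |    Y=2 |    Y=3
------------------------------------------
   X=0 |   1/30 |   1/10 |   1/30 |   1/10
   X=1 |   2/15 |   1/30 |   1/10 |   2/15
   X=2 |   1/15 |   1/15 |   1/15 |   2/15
I(X;Y) = 0.0579, I(X;f(Y)) = 0.0018, inequality holds: 0.0579 ≥ 0.0018

Data Processing Inequality: For any Markov chain X → Y → Z, we have I(X;Y) ≥ I(X;Z).

Here Z = f(Y) is a deterministic function of Y, forming X → Y → Z.

Original I(X;Y) = 0.0579 nats

After applying f:
P(X,Z) where Z=f(Y):
- P(X,Z=0) = P(X,Y=3)
- P(X,Z=1) = P(X,Y=0) + P(X,Y=1) + P(X,Y=2)

I(X;Z) = I(X;f(Y)) = 0.0018 nats

Verification: 0.0579 ≥ 0.0018 ✓

Information cannot be created by processing; the function f can only lose information about X.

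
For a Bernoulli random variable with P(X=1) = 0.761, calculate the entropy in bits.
0.7934 bits

The binary entropy function is:
H(p) = -p log(p) - (1-p) log(1-p)

H(0.761) = -0.761 × log_2(0.761) - 0.239 × log_2(0.239)
H(0.761) = 0.7934 bits

Note: Binary entropy is maximized at p=0.5 (H=1 bit) and minimized at p=0 or p=1 (H=0).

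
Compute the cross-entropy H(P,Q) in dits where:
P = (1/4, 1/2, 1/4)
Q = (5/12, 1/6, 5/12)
0.5792 dits

Cross-entropy: H(P,Q) = -Σ p(x) log q(x)

Alternatively: H(P,Q) = H(P) + D_KL(P||Q)
H(P) = 0.4515 dits
D_KL(P||Q) = 0.1276 dits

H(P,Q) = 0.4515 + 0.1276 = 0.5792 dits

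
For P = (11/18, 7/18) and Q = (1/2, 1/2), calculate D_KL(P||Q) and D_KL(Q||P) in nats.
D_KL(P||Q) = 0.0249, D_KL(Q||P) = 0.0253

KL divergence is not symmetric: D_KL(P||Q) ≠ D_KL(Q||P) in general.

D_KL(P||Q) = 0.0249 nats
D_KL(Q||P) = 0.0253 nats

No, they are not equal!

This asymmetry is why KL divergence is not a true distance metric.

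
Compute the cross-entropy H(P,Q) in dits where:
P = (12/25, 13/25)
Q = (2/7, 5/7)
0.3371 dits

Cross-entropy: H(P,Q) = -Σ p(x) log q(x)

Alternatively: H(P,Q) = H(P) + D_KL(P||Q)
H(P) = 0.3007 dits
D_KL(P||Q) = 0.0365 dits

H(P,Q) = 0.3007 + 0.0365 = 0.3371 dits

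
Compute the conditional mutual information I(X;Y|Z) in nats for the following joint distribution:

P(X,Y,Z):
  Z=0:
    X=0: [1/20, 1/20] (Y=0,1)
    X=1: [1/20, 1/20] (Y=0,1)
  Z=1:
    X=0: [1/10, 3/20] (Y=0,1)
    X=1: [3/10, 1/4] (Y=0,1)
0.0073 nats

Conditional mutual information: I(X;Y|Z) = H(X|Z) + H(Y|Z) - H(X,Y|Z)

H(Z) = 0.5004
H(X,Z) = 1.1359 → H(X|Z) = 0.6355
H(Y,Z) = 1.1935 → H(Y|Z) = 0.6931
H(X,Y,Z) = 1.8217 → H(X,Y|Z) = 1.3213

I(X;Y|Z) = 0.6355 + 0.6931 - 1.3213 = 0.0073 nats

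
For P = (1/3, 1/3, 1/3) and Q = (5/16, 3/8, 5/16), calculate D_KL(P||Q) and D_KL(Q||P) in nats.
D_KL(P||Q) = 0.0038, D_KL(Q||P) = 0.0038

KL divergence is not symmetric: D_KL(P||Q) ≠ D_KL(Q||P) in general.

D_KL(P||Q) = 0.0038 nats
D_KL(Q||P) = 0.0038 nats

In this case they happen to be equal (to 4 decimal places).

This asymmetry is why KL divergence is not a true distance metric.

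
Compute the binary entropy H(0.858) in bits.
0.5895 bits

The binary entropy function is:
H(p) = -p log(p) - (1-p) log(1-p)

H(0.858) = -0.858 × log_2(0.858) - 0.142 × log_2(0.142)
H(0.858) = 0.5895 bits

Note: Binary entropy is maximized at p=0.5 (H=1 bit) and minimized at p=0 or p=1 (H=0).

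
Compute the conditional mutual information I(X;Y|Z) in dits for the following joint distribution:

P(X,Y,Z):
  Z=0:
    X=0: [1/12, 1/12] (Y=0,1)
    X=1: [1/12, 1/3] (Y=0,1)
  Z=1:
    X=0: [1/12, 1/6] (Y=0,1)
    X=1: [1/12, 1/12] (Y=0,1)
0.0133 dits

Conditional mutual information: I(X;Y|Z) = H(X|Z) + H(Y|Z) - H(X,Y|Z)

H(Z) = 0.2950
H(X,Z) = 0.5683 → H(X|Z) = 0.2734
H(Y,Z) = 0.5683 → H(Y|Z) = 0.2734
H(X,Y,Z) = 0.8283 → H(X,Y|Z) = 0.5334

I(X;Y|Z) = 0.2734 + 0.2734 - 0.5334 = 0.0133 dits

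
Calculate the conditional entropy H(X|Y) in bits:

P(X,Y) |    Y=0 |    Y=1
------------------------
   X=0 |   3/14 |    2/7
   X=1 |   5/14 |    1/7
0.9389 bits

Using the chain rule: H(X|Y) = H(X,Y) - H(Y)

First, compute H(X,Y) = 1.9242 bits

Marginal P(Y) = (4/7, 3/7)
H(Y) = 0.9852 bits

H(X|Y) = H(X,Y) - H(Y) = 1.9242 - 0.9852 = 0.9389 bits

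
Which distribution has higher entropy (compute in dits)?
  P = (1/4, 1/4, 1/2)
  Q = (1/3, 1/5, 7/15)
Q

Computing entropies in dits:
H(P) = 0.4515
H(Q) = 0.4533

Distribution Q has higher entropy.

Intuition: The distribution closer to uniform (more spread out) has higher entropy.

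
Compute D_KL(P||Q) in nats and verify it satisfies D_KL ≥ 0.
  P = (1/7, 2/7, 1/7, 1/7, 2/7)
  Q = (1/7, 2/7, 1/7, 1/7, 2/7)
0.0000 nats

KL divergence satisfies the Gibbs inequality: D_KL(P||Q) ≥ 0 for all distributions P, Q.

D_KL(P||Q) = Σ p(x) log(p(x)/q(x))
Term by term:
  x=0: 1/7 × log_e[(1/7)/(1/7)] = 0.0000
  x=1: 2/7 × log_e[(2/7)/(2/7)] = 0.0000
  x=2: 1/7 × log_e[(1/7)/(1/7)] = 0.0000
  x=3: 1/7 × log_e[(1/7)/(1/7)] = 0.0000
  x=4: 2/7 × log_e[(2/7)/(2/7)] = 0.0000
D_KL(P||Q) = 0.0000 nats

D_KL(P||Q) = 0.0000 ≥ 0 ✓

This non-negativity is a fundamental property: relative entropy cannot be negative because it measures how different Q is from P.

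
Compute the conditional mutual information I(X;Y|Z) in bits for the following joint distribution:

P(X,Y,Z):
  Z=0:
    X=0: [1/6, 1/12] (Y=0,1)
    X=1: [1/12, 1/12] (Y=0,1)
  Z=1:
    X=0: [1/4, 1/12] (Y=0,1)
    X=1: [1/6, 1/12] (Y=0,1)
0.0118 bits

Conditional mutual information: I(X;Y|Z) = H(X|Z) + H(Y|Z) - H(X,Y|Z)

H(Z) = 0.9799
H(X,Z) = 1.9591 → H(X|Z) = 0.9793
H(Y,Z) = 1.8879 → H(Y|Z) = 0.9080
H(X,Y,Z) = 2.8554 → H(X,Y|Z) = 1.8755

I(X;Y|Z) = 0.9793 + 0.9080 - 1.8755 = 0.0118 bits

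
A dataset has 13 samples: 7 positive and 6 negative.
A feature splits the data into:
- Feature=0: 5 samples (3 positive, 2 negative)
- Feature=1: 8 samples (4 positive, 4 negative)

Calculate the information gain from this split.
0.0069 bits

Information Gain = H(Y) - H(Y|Feature)

Before split:
P(positive) = 7/13 = 0.5385
H(Y) = 0.9957 bits

After split:
Feature=0: H = 0.9710 bits (weight = 5/13)
Feature=1: H = 1.0000 bits (weight = 8/13)
H(Y|Feature) = (5/13)×0.9710 + (8/13)×1.0000 = 0.9888 bits

Information Gain = 0.9957 - 0.9888 = 0.0069 bits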